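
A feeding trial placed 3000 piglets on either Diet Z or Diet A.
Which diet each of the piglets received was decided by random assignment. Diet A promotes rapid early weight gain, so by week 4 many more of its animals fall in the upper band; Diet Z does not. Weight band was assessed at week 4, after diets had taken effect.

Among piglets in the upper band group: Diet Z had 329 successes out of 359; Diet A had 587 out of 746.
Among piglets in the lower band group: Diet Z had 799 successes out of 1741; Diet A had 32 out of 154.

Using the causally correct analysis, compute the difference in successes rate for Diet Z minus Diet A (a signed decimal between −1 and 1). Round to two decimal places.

-0.15

The week-4 weight band-specific comparison favours Diet Z throughout, but the pooled figures favour Diet A. The question is whether to condition on week-4 weight band.
Week-4 weight band here is a post-treatment variable shaped by the diet; conditioning on it would introduce bias rather than remove it. The overall comparison is the causal one.
The causal difference is the pooled difference: 0.537 − 0.688 = -0.151.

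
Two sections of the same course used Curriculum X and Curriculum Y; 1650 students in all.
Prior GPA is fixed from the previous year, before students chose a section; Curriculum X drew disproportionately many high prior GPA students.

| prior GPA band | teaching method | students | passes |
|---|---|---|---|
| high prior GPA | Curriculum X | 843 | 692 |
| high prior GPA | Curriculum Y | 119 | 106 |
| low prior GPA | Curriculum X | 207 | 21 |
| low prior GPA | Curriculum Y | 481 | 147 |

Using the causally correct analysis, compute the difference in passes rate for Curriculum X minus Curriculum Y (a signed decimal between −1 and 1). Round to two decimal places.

Here prior GPA band is a common cause — it drives both which teaching method a case falls under and the outcome. The crude comparison mixes populations; the stratum-specific rates are the causally relevant ones.
Adjusting over the population distribution of prior GPA band: 0.583·(0.821−0.891) + 0.417·(0.101−0.306) = -0.126.

-0.13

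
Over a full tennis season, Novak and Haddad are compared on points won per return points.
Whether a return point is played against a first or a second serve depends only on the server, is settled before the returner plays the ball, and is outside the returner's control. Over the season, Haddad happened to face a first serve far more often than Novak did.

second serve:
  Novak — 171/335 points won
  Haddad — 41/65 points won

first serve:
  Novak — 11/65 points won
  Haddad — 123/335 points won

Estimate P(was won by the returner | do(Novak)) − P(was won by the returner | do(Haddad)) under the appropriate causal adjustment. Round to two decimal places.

-0.16

Here serve type is a common cause — it drives both which player a case falls under and the outcome. The crude comparison mixes populations; the stratum-specific rates are the causally relevant ones.
Adjusting over the population distribution of serve type: 0.500·(0.510−0.631) + 0.500·(0.169−0.367) = -0.159.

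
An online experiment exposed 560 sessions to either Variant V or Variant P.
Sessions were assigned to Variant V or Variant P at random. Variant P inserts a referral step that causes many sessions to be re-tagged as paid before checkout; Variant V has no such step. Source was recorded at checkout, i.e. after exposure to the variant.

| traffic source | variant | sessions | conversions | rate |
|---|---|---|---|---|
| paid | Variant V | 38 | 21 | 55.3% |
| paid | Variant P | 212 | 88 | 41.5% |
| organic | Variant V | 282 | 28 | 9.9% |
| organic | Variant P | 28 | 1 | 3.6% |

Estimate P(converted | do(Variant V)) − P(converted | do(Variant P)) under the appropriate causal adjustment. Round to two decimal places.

Traffic source is recorded after the variant and is itself shifted by it — it sits on the causal path from variant to outcome. Conditioning on a mediator would strip out part of the effect we want; the pooled comparison gives the total causal effect.
The causal difference is the pooled difference: 0.153 − 0.371 = -0.218.

-0.22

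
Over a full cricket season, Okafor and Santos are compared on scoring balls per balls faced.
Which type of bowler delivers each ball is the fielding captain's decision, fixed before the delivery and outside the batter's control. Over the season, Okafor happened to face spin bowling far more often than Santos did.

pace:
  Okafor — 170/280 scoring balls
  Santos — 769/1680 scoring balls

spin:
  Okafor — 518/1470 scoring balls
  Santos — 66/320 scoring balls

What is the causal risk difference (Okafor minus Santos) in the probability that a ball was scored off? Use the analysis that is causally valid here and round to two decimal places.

+0.15

Since bowling type is a pre-existing factor (not a product of the player) and it affects the outcome on its own, it is a confounder. The stratified rates, not the pooled rate, identify the causal effect.
Adjusting over the population distribution of bowling type: 0.523·(0.607−0.458) + 0.477·(0.352−0.206) = +0.148.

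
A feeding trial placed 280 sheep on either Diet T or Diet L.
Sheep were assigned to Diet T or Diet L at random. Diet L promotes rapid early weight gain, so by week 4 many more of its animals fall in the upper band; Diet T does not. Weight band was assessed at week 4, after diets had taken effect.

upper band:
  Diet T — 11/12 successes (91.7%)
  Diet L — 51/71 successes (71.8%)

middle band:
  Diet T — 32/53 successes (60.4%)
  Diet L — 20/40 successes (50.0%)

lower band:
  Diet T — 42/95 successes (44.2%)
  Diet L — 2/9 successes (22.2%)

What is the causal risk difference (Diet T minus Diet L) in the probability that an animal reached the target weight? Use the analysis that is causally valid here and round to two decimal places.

-0.08

Stratifying would compare diets among sheep the diets themselves sorted into week-4 weight band groups — a form of selection on an intermediate. The unconditioned pooled rates give the total causal effect.
The causal difference is the pooled difference: 0.531 − 0.608 = -0.077.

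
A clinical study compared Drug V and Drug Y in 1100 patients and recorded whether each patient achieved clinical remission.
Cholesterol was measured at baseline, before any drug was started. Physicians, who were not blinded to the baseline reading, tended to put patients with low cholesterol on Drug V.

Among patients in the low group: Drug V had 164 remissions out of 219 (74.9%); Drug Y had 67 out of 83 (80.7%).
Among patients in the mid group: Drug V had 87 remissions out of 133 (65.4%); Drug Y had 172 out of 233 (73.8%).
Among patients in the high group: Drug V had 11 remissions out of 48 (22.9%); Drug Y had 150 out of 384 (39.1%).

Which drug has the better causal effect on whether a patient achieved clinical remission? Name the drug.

The stratified and pooled comparisons disagree (Drug Y wins within each cholesterol; Drug V wins overall), so the answer turns on the causal role of cholesterol.
Here cholesterol is a common cause — it drives both which drug a case falls under and the outcome. The crude comparison mixes populations; the stratum-specific rates are the causally relevant ones.
Within each level — low: 74.9% vs 80.7%; mid: 65.4% vs 73.8%; high: 22.9% vs 39.1% — Drug Y is higher every time.

Drug Y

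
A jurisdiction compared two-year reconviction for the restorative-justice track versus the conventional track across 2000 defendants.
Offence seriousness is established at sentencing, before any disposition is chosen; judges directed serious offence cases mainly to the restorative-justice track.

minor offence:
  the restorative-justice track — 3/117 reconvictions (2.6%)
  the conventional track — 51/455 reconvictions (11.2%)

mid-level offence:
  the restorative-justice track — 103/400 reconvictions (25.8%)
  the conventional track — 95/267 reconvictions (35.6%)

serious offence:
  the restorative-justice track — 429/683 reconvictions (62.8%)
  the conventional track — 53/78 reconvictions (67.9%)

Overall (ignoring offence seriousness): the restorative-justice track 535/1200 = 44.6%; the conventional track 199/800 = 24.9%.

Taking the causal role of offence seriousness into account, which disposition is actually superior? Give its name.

the restorative-justice track

Since offence seriousness is a pre-existing factor (not a product of the disposition) and it affects the outcome on its own, it is a confounder. The stratified rates, not the pooled rate, identify the causal effect.
Within each level — minor offence: 2.6% vs 11.2%; mid-level offence: 25.8% vs 35.6%; serious offence: 62.8% vs 67.9% — the restorative-justice track is lower every time.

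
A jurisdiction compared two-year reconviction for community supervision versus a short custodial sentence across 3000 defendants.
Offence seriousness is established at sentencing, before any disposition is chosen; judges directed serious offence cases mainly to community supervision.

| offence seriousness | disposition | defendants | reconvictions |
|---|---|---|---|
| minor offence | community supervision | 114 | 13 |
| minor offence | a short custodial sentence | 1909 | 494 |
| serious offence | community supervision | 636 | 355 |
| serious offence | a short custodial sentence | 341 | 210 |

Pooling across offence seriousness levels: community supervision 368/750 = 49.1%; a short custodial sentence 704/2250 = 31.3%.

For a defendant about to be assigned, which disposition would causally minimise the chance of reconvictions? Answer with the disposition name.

community supervision is lower inside every offence seriousness stratum but a short custodial sentence is lower in aggregate. Whether to stratify depends on how offence seriousness relates to the disposition.
Here offence seriousness is a common cause — it drives both which disposition a case falls under and the outcome. The crude comparison mixes populations; the stratum-specific rates are the causally relevant ones.
Within each level — minor offence: 11.4% vs 25.9%; serious offence: 55.8% vs 61.6% — community supervision is lower every time.

community supervision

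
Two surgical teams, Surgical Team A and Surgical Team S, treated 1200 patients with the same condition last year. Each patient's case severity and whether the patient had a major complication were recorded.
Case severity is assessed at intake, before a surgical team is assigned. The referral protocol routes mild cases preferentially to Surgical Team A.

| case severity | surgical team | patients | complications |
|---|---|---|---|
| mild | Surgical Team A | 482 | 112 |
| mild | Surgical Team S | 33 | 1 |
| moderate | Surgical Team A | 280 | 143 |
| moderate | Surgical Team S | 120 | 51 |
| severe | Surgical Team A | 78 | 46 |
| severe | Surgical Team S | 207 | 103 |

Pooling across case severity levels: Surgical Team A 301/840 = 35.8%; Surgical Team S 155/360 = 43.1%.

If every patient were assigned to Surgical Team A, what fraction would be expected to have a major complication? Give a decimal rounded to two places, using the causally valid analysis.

Nothing the surgical team does changes case severity; the imbalance is an allocation artefact. With case severity also predicting the outcome, the pooled figure is confounded, and the within-stratum comparison is the causal one.
Standardising Surgical Team A to the population case severity mix: 0.429·112/482 + 0.333·143/280 + 0.237·46/78 = 0.410.

0.41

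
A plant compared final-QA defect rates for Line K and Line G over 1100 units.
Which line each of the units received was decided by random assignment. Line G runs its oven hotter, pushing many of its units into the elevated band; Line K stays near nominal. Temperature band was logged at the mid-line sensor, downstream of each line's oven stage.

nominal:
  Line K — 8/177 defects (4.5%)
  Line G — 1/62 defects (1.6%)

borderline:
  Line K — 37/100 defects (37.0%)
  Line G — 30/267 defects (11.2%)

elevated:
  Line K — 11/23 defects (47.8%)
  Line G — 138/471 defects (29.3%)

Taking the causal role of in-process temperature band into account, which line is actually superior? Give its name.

In-process temperature band lies on the pathway line → in-process temperature band → outcome, so adjusting for it blocks the indirect effect. For the total causal effect of line, use the unadjusted pooled rates.
Pooled: Line K 18.7% vs Line G 21.1%; Line K is lower overall.

Line K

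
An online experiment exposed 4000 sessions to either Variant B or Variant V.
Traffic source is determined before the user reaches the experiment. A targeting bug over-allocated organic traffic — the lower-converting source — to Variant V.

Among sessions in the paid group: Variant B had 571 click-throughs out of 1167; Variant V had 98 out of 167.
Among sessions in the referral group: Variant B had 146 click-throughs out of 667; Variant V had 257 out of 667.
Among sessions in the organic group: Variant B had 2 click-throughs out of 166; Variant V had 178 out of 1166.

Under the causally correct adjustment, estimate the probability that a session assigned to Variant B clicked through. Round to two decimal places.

The stratified and pooled comparisons disagree (Variant V wins within each traffic source; Variant B wins overall), so the answer turns on the causal role of traffic source.
Here traffic source is a common cause — it drives both which variant a case falls under and the outcome. The crude comparison mixes populations; the stratum-specific rates are the causally relevant ones.
Standardising Variant B to the population traffic source mix: 0.334·571/1167 + 0.334·146/667 + 0.333·2/166 = 0.240.

0.24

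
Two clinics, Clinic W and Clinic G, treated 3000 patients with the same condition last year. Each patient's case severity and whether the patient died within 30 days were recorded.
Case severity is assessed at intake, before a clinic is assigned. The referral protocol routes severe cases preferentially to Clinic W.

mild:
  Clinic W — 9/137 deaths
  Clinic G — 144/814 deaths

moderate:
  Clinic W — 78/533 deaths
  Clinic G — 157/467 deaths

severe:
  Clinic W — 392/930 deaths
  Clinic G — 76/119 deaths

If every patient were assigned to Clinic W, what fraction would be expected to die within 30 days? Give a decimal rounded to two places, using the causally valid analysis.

0.22

The stratified and pooled comparisons disagree (Clinic W wins within each case severity; Clinic G wins overall), so the answer turns on the causal role of case severity.
Here case severity is a common cause — it drives both which clinic a case falls under and the outcome. The crude comparison mixes populations; the stratum-specific rates are the causally relevant ones.
Standardising Clinic W to the population case severity mix: 0.317·9/137 + 0.333·78/533 + 0.350·392/930 = 0.217.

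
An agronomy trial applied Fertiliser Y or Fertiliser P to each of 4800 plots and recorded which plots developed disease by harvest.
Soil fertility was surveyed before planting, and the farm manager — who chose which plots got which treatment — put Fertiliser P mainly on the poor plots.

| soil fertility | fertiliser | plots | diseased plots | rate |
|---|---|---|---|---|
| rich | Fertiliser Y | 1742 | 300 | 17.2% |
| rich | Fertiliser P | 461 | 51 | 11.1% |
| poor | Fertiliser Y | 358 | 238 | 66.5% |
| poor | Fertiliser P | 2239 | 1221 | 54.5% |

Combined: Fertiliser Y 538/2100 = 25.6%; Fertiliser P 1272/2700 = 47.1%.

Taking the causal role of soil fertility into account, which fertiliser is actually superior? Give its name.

Since soil fertility is a pre-existing factor (not a product of the fertiliser) and it affects the outcome on its own, it is a confounder. The stratified rates, not the pooled rate, identify the causal effect.
Within each level — rich: 17.2% vs 11.1%; poor: 66.5% vs 54.5% — Fertiliser P is lower every time.

Fertiliser P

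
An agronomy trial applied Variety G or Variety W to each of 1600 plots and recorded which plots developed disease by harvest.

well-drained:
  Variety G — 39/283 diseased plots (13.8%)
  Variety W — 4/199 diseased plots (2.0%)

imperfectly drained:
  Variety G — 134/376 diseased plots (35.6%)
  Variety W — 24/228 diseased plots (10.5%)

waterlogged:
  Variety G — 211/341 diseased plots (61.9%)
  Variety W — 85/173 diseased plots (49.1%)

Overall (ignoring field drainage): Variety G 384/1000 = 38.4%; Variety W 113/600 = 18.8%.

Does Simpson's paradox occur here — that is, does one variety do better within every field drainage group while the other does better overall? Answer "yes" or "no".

no

Within each field drainage level (well-drained 13.8% vs 2.0%; imperfectly drained 35.6% vs 10.5%; waterlogged 61.9% vs 49.1%), Variety W has the lower rate every time. Pooled: 38.4% vs 18.8% — Variety W has the lower rate overall. They agree.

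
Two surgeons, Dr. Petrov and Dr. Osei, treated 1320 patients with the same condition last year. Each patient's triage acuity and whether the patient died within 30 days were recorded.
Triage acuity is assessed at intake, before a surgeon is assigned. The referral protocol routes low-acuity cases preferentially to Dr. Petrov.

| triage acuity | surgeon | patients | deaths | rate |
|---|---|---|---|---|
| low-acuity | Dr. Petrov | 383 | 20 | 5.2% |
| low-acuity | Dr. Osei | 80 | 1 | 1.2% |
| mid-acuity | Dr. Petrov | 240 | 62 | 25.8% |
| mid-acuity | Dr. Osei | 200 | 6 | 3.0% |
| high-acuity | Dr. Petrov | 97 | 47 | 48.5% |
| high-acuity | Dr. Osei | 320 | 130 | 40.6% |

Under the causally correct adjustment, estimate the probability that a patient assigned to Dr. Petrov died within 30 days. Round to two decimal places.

The triage acuity-specific comparison favours Dr. Osei throughout, but the pooled figures favour Dr. Petrov. The question is whether to condition on triage acuity.
Triage acuity is set before the surgeon has any effect — it is not caused by the surgeon — and it independently drives the outcome. That makes it a confounder, so the causal comparison is within triage acuity levels.
Standardising Dr. Petrov to the population triage acuity mix: 0.351·20/383 + 0.333·62/240 + 0.316·47/97 = 0.257.

0.26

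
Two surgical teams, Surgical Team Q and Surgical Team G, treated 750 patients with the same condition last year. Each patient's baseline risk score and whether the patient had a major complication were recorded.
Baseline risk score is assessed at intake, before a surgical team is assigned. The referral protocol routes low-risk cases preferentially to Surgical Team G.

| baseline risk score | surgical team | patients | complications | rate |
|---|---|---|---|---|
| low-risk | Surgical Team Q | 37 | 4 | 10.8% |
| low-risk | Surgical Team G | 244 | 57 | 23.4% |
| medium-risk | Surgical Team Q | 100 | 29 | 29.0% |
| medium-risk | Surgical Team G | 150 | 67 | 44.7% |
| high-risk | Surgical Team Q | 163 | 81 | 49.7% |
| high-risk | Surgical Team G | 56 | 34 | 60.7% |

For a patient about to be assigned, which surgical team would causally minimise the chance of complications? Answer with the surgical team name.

Surgical Team Q

The stratified and pooled comparisons disagree (Surgical Team Q wins within each baseline risk score; Surgical Team G wins overall), so the answer turns on the causal role of baseline risk score.
The imbalance in baseline risk score arose from how patients were allocated, not from anything the surgical team did; and baseline risk score independently affects the outcome. The pooled gap is confounded — condition on baseline risk score.
Within each level — low-risk: 10.8% vs 23.4%; medium-risk: 29.0% vs 44.7%; high-risk: 49.7% vs 60.7% — Surgical Team Q is lower every time.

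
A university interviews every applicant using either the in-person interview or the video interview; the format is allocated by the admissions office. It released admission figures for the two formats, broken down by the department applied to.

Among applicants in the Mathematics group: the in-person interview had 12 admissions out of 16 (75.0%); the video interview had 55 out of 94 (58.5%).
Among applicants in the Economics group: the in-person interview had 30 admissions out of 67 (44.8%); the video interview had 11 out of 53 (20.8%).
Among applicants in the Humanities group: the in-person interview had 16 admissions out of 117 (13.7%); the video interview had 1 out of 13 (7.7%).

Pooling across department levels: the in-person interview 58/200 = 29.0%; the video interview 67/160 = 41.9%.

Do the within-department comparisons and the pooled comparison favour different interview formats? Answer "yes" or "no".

yes

Within each department level (Mathematics 75.0% vs 58.5%; Economics 44.8% vs 20.8%; Humanities 13.7% vs 7.7%), the in-person interview has the higher rate every time. Pooled: 29.0% vs 41.9% — the video interview has the higher rate overall. The two comparisons disagree.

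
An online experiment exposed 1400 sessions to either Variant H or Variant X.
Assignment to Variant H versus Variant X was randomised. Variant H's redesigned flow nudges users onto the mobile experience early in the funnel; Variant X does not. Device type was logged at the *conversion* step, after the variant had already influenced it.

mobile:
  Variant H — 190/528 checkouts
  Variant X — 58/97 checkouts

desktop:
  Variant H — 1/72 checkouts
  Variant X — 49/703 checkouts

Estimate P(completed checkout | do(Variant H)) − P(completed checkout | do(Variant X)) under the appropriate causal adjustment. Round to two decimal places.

+0.18

Device type here is a post-treatment variable shaped by the variant; conditioning on it would introduce bias rather than remove it. The overall comparison is the causal one.
The causal difference is the pooled difference: 0.318 − 0.134 = +0.185.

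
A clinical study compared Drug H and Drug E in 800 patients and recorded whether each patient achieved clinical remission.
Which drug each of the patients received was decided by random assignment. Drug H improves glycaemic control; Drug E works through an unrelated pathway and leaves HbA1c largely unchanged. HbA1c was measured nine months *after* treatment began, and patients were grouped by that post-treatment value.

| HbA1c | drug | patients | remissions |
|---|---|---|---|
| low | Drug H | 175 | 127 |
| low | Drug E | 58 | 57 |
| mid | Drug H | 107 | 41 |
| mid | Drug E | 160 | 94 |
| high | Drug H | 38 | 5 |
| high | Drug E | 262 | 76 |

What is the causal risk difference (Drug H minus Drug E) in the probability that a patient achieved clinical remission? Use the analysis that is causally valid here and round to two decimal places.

Drug E is higher inside every HbA1c stratum but Drug H is higher in aggregate. Whether to stratify depends on how HbA1c relates to the drug.
HbA1c lies on the pathway drug → HbA1c → outcome, so adjusting for it blocks the indirect effect. For the total causal effect of drug, use the unadjusted pooled rates.
The causal difference is the pooled difference: 0.541 − 0.473 = +0.068.

+0.07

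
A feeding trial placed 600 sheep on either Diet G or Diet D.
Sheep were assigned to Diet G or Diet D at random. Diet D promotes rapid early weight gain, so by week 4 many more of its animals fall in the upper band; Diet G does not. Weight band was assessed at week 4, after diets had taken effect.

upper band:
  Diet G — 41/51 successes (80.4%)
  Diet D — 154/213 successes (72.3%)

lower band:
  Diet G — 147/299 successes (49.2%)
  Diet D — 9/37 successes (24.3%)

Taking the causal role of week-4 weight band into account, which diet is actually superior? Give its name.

Diet D

Within every week-4 weight band level Diet G has the higher rate, yet pooled Diet D does — Simpson's reversal.
Stratifying would compare diets among sheep the diets themselves sorted into week-4 weight band groups — a form of selection on an intermediate. The unconditioned pooled rates give the total causal effect.
Pooled: Diet G 53.7% vs Diet D 65.2%; Diet D is higher overall.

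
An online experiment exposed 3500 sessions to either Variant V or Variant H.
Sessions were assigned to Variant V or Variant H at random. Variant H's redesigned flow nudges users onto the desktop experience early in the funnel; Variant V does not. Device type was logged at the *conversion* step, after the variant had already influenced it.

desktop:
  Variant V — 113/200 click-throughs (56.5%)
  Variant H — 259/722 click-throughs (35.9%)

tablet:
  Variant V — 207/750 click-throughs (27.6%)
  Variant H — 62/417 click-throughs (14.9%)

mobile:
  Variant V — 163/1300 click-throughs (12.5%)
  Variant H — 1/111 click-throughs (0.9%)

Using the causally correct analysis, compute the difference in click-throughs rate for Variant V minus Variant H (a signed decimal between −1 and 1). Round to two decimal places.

Variant V is higher inside every device type stratum but Variant H is higher in aggregate. Whether to stratify depends on how device type relates to the variant.
Stratifying would compare variants among sessions the variants themselves sorted into device type groups — a form of selection on an intermediate. The unconditioned pooled rates give the total causal effect.
The causal difference is the pooled difference: 0.215 − 0.258 = -0.043.

-0.04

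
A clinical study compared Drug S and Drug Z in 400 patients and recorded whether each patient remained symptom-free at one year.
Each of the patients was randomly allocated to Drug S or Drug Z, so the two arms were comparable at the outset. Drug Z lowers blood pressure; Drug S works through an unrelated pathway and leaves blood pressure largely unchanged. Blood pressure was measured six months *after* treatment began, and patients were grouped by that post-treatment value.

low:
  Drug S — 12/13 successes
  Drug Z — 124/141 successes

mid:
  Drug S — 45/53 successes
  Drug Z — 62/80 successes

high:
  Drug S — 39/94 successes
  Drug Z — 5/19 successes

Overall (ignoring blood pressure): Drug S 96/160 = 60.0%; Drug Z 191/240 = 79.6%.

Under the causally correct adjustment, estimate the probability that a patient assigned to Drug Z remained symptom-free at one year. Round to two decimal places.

0.80

The distribution of blood pressure is itself part of what the drug does — it is an intermediate outcome. Holding it fixed would remove that part of the effect; the total effect is the pooled difference.
So P(outcome | do(Drug Z)) is just the pooled rate for Drug Z: 191/240 = 0.796.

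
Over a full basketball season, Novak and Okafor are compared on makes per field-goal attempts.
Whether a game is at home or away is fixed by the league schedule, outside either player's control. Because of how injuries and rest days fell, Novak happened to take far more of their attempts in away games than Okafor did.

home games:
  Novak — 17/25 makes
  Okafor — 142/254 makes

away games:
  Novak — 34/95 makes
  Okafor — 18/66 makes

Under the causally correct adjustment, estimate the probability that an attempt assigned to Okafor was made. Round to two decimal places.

The stratified and pooled comparisons disagree (Novak wins within each game venue; Okafor wins overall), so the answer turns on the causal role of game venue.
Nothing the player does changes game venue; the imbalance is an allocation artefact. With game venue also predicting the outcome, the pooled figure is confounded, and the within-stratum comparison is the causal one.
Standardising Okafor to the population game venue mix: 0.634·142/254 + 0.366·18/66 = 0.454.

0.45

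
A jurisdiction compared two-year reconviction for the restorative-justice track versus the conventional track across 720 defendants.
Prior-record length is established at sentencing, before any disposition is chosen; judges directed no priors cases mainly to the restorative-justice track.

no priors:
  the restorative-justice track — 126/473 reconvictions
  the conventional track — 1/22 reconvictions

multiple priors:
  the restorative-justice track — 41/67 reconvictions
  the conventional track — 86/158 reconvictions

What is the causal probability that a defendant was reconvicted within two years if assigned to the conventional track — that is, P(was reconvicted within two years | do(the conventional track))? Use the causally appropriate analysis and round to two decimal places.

0.20

Since prior-record length is a pre-existing factor (not a product of the disposition) and it affects the outcome on its own, it is a confounder. The stratified rates, not the pooled rate, identify the causal effect.
Standardising the conventional track to the population prior-record length mix: 0.688·1/22 + 0.312·86/158 = 0.201.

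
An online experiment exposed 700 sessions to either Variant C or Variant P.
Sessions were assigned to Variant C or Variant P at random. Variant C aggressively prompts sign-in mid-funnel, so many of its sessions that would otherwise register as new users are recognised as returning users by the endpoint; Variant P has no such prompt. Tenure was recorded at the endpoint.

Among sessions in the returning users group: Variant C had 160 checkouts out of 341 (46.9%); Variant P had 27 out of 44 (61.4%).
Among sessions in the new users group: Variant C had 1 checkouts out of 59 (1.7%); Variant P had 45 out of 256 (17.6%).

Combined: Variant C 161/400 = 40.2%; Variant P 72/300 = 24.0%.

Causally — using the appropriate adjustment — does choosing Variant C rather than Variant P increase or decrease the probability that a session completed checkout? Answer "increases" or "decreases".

increases

The stratified and pooled comparisons disagree (Variant P wins within each user tenure; Variant C wins overall), so the answer turns on the causal role of user tenure.
Because the variant influences user tenure, user tenure is a post-treatment mediator, not a confounder. Stratifying on it would bias the estimate; the causal effect is the crude pooled difference.
Pooled: Variant C 40.2% vs Variant P 24.0%; Variant C is higher overall.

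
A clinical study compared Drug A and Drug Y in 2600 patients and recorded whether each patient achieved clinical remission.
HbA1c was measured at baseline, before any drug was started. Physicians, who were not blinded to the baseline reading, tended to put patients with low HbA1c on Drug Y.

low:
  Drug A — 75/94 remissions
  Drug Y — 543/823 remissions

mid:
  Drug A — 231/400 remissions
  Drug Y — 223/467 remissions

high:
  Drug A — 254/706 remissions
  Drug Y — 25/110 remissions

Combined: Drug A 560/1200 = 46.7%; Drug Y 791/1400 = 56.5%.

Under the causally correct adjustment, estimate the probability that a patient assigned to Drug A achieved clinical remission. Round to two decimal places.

0.59

HbA1c differs across drugs for reasons unrelated to any effect of the drug itself, and it separately predicts the outcome — a classic confounder. We must compare within HbA1c levels.
Standardising Drug A to the population HbA1c mix: 0.353·75/94 + 0.333·231/400 + 0.314·254/706 = 0.587.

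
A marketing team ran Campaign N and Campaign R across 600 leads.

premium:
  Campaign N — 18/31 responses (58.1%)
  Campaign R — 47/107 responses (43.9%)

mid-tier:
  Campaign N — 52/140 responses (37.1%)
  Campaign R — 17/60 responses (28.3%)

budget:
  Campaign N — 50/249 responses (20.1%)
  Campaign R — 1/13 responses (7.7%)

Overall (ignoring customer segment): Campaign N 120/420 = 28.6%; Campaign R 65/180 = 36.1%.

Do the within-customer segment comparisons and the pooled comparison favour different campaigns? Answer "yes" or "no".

Within each customer segment level (premium 58.1% vs 43.9%; mid-tier 37.1% vs 28.3%; budget 20.1% vs 7.7%), Campaign N has the higher rate every time. Pooled: 28.6% vs 36.1% — Campaign R has the higher rate overall. The two comparisons disagree.

yes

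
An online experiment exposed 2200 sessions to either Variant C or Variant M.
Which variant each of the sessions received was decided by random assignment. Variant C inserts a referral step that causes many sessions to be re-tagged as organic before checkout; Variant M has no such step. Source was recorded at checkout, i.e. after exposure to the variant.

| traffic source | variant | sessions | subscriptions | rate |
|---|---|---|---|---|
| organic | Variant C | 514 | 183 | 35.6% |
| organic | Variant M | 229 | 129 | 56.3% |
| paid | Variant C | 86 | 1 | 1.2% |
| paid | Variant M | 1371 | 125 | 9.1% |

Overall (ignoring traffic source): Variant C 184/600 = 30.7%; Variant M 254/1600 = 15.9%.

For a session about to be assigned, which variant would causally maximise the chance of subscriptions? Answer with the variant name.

Variant C

The traffic source-specific comparison favours Variant M throughout, but the pooled figures favour Variant C. The question is whether to condition on traffic source.
Traffic source is recorded after the variant and is itself shifted by it — it sits on the causal path from variant to outcome. Conditioning on a mediator would strip out part of the effect we want; the pooled comparison gives the total causal effect.
Pooled: Variant C 30.7% vs Variant M 15.9%; Variant C is higher overall.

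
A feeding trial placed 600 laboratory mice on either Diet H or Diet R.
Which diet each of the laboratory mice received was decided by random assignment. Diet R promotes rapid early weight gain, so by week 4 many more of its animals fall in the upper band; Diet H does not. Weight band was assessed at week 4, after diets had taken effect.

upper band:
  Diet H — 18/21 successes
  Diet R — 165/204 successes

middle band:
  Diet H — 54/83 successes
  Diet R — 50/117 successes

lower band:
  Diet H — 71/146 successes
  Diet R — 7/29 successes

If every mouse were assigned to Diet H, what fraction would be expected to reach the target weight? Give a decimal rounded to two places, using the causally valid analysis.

0.57

Week-4 weight band lies on the pathway diet → week-4 weight band → outcome, so adjusting for it blocks the indirect effect. For the total causal effect of diet, use the unadjusted pooled rates.
So P(outcome | do(Diet H)) is just the pooled rate for Diet H: 143/250 = 0.572.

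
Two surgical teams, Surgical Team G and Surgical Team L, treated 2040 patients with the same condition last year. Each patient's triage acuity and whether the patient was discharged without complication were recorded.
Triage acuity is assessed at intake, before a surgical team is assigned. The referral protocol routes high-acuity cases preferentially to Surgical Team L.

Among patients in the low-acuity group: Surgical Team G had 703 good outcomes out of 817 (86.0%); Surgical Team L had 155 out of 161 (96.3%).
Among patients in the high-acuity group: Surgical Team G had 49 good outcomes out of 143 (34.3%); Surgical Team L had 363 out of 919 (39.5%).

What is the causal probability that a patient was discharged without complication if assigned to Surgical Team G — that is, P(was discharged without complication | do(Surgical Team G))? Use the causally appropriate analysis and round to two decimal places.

0.59

Within every triage acuity level Surgical Team L has the higher rate, yet pooled Surgical Team G does — Simpson's reversal.
Nothing the surgical team does changes triage acuity; the imbalance is an allocation artefact. With triage acuity also predicting the outcome, the pooled figure is confounded, and the within-stratum comparison is the causal one.
Standardising Surgical Team G to the population triage acuity mix: 0.479·703/817 + 0.521·49/143 = 0.591.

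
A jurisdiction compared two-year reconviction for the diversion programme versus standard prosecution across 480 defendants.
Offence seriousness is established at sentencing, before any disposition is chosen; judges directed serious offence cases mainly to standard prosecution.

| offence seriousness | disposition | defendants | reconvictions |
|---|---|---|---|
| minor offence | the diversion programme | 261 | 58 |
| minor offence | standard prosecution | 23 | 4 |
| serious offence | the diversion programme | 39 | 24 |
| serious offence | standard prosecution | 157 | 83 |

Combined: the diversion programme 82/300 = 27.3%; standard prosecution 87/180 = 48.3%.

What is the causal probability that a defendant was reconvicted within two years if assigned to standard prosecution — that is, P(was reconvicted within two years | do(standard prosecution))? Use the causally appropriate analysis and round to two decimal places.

Nothing the disposition does changes offence seriousness; the imbalance is an allocation artefact. With offence seriousness also predicting the outcome, the pooled figure is confounded, and the within-stratum comparison is the causal one.
Standardising standard prosecution to the population offence seriousness mix: 0.592·4/23 + 0.408·83/157 = 0.319.

0.32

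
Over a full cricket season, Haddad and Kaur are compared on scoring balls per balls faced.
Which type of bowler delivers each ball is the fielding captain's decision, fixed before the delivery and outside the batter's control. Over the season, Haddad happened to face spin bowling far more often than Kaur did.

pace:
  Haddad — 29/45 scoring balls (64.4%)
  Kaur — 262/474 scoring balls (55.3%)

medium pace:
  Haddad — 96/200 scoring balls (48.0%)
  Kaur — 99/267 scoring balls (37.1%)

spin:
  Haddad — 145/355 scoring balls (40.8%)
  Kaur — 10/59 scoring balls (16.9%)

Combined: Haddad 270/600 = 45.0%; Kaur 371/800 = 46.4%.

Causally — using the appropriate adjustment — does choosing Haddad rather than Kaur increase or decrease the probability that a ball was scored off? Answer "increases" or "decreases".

increases

The bowling type-specific comparison favours Haddad throughout, but the pooled figures favour Kaur. The question is whether to condition on bowling type.
Nothing the player does changes bowling type; the imbalance is an allocation artefact. With bowling type also predicting the outcome, the pooled figure is confounded, and the within-stratum comparison is the causal one.
Within each level — pace: 64.4% vs 55.3%; medium pace: 48.0% vs 37.1%; spin: 40.8% vs 16.9% — Haddad is higher every time.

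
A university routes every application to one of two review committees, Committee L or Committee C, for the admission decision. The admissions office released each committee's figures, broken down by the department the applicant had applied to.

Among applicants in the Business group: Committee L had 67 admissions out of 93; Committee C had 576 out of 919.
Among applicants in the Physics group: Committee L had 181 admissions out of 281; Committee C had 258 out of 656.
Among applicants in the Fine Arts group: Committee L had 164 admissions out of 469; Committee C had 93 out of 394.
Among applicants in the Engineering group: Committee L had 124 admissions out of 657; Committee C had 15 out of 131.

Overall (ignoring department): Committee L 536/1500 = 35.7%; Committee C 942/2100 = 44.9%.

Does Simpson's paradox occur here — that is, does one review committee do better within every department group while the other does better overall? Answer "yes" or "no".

Within each department level (Business 72.0% vs 62.7%; Physics 64.4% vs 39.3%; Fine Arts 35.0% vs 23.6%; Engineering 18.9% vs 11.5%), Committee L has the higher rate every time. Pooled: 35.7% vs 44.9% — Committee C has the higher rate overall. The two comparisons disagree.

yes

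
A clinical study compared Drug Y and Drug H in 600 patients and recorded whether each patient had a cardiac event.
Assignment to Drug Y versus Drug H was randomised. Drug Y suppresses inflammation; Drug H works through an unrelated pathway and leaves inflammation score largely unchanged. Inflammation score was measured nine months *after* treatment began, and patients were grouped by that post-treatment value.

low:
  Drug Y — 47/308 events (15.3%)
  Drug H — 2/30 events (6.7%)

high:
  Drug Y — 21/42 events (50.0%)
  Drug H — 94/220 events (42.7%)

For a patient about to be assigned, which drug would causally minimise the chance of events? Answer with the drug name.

Within every inflammation score level Drug H has the lower rate, yet pooled Drug Y does — Simpson's reversal.
Inflammation score is downstream of the drug. One should not condition on a consequence of treatment, so the overall rates are the right comparison.
Pooled: Drug Y 19.4% vs Drug H 38.4%; Drug Y is lower overall.

Drug Y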